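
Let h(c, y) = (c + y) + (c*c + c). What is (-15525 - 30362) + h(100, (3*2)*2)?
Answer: -35675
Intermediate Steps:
h(c, y) = y + c² + 2*c (h(c, y) = (c + y) + (c² + c) = (c + y) + (c + c²) = y + c² + 2*c)
(-15525 - 30362) + h(100, (3*2)*2) = (-15525 - 30362) + ((3*2)*2 + 100² + 2*100) = -45887 + (6*2 + 10000 + 200) = -45887 + (12 + 10000 + 200) = -45887 + 10212 = -35675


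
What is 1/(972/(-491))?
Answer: -491/972 ≈ -0.50514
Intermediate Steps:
1/(972/(-491)) = 1/(972*(-1/491)) = 1/(-972/491) = -491/972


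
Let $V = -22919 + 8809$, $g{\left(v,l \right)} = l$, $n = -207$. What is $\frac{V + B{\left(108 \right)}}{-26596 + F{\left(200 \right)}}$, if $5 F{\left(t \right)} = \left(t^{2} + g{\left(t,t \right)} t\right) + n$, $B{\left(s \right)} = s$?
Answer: $\frac{70010}{53187} \approx 1.3163$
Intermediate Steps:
$F{\left(t \right)} = - \frac{207}{5} + \frac{2 t^{2}}{5}$ ($F{\left(t \right)} = \frac{\left(t^{2} + t t\right) - 207}{5} = \frac{\left(t^{2} + t^{2}\right) - 207}{5} = \frac{2 t^{2} - 207}{5} = \frac{-207 + 2 t^{2}}{5} = - \frac{207}{5} + \frac{2 t^{2}}{5}$)
$V = -14110$
$\frac{V + B{\left(108 \right)}}{-26596 + F{\left(200 \right)}} = \frac{-14110 + 108}{-26596 - \left(\frac{207}{5} - \frac{2 \cdot 200^{2}}{5}\right)} = - \frac{14002}{-26596 + \left(- \frac{207}{5} + \frac{2}{5} \cdot 40000\right)} = - \frac{14002}{-26596 + \left(- \frac{207}{5} + 16000\right)} = - \frac{14002}{-26596 + \frac{79793}{5}} = - \frac{14002}{- \frac{53187}{5}} = \left(-14002\right) \left(- \frac{5}{53187}\right) = \frac{70010}{53187}$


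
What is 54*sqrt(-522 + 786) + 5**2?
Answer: 25 + 108*sqrt(66) ≈ 902.40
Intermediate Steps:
54*sqrt(-522 + 786) + 5**2 = 54*sqrt(264) + 25 = 54*(2*sqrt(66)) + 25 = 108*sqrt(66) + 25 = 25 + 108*sqrt(66)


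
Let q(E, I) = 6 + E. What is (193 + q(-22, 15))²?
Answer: 31329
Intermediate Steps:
(193 + q(-22, 15))² = (193 + (6 - 22))² = (193 - 16)² = 177² = 31329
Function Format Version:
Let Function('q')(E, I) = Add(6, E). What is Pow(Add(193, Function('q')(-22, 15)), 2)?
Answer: 31329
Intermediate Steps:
Pow(Add(193, Function('q')(-22, 15)), 2) = Pow(Add(193, Add(6, -22)), 2) = Pow(Add(193, -16), 2) = Pow(177, 2) = 31329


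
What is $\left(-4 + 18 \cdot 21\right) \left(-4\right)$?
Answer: $-1496$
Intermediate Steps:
$\left(-4 + 18 \cdot 21\right) \left(-4\right) = \left(-4 + 378\right) \left(-4\right) = 374 \left(-4\right) = -1496$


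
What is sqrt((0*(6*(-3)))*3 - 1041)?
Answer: I*sqrt(1041) ≈ 32.265*I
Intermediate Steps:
sqrt((0*(6*(-3)))*3 - 1041) = sqrt((0*(-18))*3 - 1041) = sqrt(0*3 - 1041) = sqrt(0 - 1041) = sqrt(-1041) = I*sqrt(1041)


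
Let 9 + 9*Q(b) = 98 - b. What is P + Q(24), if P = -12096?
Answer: -108799/9 ≈ -12089.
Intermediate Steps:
Q(b) = 89/9 - b/9 (Q(b) = -1 + (98 - b)/9 = -1 + (98/9 - b/9) = 89/9 - b/9)
P + Q(24) = -12096 + (89/9 - 1/9*24) = -12096 + (89/9 - 8/3) = -12096 + 65/9 = -108799/9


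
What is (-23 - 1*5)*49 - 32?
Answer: -1404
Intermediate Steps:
(-23 - 1*5)*49 - 32 = (-23 - 5)*49 - 32 = -28*49 - 32 = -1372 - 32 = -1404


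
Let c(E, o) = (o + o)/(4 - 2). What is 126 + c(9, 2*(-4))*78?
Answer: -498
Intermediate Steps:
c(E, o) = o (c(E, o) = (2*o)/2 = (2*o)*(½) = o)
126 + c(9, 2*(-4))*78 = 126 + (2*(-4))*78 = 126 - 8*78 = 126 - 624 = -498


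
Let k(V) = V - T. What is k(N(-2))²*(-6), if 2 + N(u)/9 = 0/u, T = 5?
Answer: -3174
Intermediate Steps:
N(u) = -18 (N(u) = -18 + 9*(0/u) = -18 + 9*0 = -18 + 0 = -18)
k(V) = -5 + V (k(V) = V - 1*5 = V - 5 = -5 + V)
k(N(-2))²*(-6) = (-5 - 18)²*(-6) = (-23)²*(-6) = 529*(-6) = -3174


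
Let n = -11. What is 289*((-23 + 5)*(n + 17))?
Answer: -31212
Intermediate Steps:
289*((-23 + 5)*(n + 17)) = 289*((-23 + 5)*(-11 + 17)) = 289*(-18*6) = 289*(-108) = -31212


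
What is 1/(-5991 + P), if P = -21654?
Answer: -1/27645 ≈ -3.6173e-5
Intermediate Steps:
1/(-5991 + P) = 1/(-5991 - 21654) = 1/(-27645) = -1/27645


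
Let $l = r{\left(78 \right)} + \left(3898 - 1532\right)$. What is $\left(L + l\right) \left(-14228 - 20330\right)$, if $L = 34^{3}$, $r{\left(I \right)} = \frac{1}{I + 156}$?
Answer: $- \frac{168483744899}{117} \approx -1.44 \cdot 10^{9}$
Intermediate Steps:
$r{\left(I \right)} = \frac{1}{156 + I}$
$L = 39304$
$l = \frac{553645}{234}$ ($l = \frac{1}{156 + 78} + \left(3898 - 1532\right) = \frac{1}{234} + \left(3898 - 1532\right) = \frac{1}{234} + 2366 = \frac{553645}{234} \approx 2366.0$)
$\left(L + l\right) \left(-14228 - 20330\right) = \left(39304 + \frac{553645}{234}\right) \left(-14228 - 20330\right) = \frac{9750781}{234} \left(-34558\right) = - \frac{168483744899}{117}$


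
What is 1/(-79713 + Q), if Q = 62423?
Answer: -1/17290 ≈ -5.7837e-5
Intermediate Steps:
1/(-79713 + Q) = 1/(-79713 + 62423) = 1/(-17290) = -1/17290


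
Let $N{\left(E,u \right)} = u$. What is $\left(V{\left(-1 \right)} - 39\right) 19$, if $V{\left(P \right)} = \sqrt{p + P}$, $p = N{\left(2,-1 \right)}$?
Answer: $-741 + 19 i \sqrt{2} \approx -741.0 + 26.87 i$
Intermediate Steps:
$p = -1$
$V{\left(P \right)} = \sqrt{-1 + P}$
$\left(V{\left(-1 \right)} - 39\right) 19 = \left(\sqrt{-1 - 1} - 39\right) 19 = \left(\sqrt{-2} - 39\right) 19 = \left(i \sqrt{2} - 39\right) 19 = \left(-39 + i \sqrt{2}\right) 19 = -741 + 19 i \sqrt{2}$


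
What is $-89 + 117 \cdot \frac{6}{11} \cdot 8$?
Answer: $\frac{4637}{11} \approx 421.55$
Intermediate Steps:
$-89 + 117 \cdot \frac{6}{11} \cdot 8 = -89 + 117 \cdot \frac{48}{11} = -89 + \frac{5616}{11} = \frac{4637}{11}$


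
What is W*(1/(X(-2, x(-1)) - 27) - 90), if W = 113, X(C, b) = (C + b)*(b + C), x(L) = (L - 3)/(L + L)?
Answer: -274703/27 ≈ -10174.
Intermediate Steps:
x(L) = (-3 + L)/(2*L) (x(L) = (-3 + L)/((2*L)) = (-3 + L)*(1/(2*L)) = (-3 + L)/(2*L))
X(C, b) = (C + b)**2 (X(C, b) = (C + b)*(C + b) = (C + b)**2)
W*(1/(X(-2, x(-1)) - 27) - 90) = 113*(1/((-2 + (1/2)*(-3 - 1)/(-1))**2 - 27) - 90) = 113*(1/((-2 + (1/2)*(-1)*(-4))**2 - 27) - 90) = 113*(1/((-2 + 2)**2 - 27) - 90) = 113*(1/(0**2 - 27) - 90) = 113*(1/(0 - 27) - 90) = 113*(1/(-27) - 90) = 113*(-1/27 - 90) = 113*(-2431/27) = -274703/27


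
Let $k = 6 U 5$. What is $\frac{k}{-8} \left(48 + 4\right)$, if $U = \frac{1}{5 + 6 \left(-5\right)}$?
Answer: $\frac{39}{5} \approx 7.8$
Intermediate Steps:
$U = - \frac{1}{25}$ ($U = \frac{1}{5 - 30} = \frac{1}{-25} = - \frac{1}{25} \approx -0.04$)
$k = - \frac{6}{5}$ ($k = 6 \left(- \frac{1}{25}\right) 5 = \left(- \frac{6}{25}\right) 5 = - \frac{6}{5} \approx -1.2$)
$\frac{k}{-8} \left(48 + 4\right) = - \frac{6}{5 \left(-8\right)} \left(48 + 4\right) = \left(- \frac{6}{5}\right) \left(- \frac{1}{8}\right) 52 = \frac{3}{20} \cdot 52 = \frac{39}{5}$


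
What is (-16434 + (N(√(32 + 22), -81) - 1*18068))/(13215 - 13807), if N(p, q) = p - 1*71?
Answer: 34573/592 - 3*√6/592 ≈ 58.388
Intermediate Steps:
N(p, q) = -71 + p (N(p, q) = p - 71 = -71 + p)
(-16434 + (N(√(32 + 22), -81) - 1*18068))/(13215 - 13807) = (-16434 + ((-71 + √(32 + 22)) - 1*18068))/(13215 - 13807) = (-16434 + ((-71 + √54) - 18068))/(-592) = (-16434 + ((-71 + 3*√6) - 18068))*(-1/592) = (-16434 + (-18139 + 3*√6))*(-1/592) = (-34573 + 3*√6)*(-1/592) = 34573/592 - 3*√6/592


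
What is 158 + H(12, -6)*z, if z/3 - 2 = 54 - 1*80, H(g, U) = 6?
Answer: -274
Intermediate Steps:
z = -72 (z = 6 + 3*(54 - 1*80) = 6 + 3*(54 - 80) = 6 + 3*(-26) = 6 - 78 = -72)
158 + H(12, -6)*z = 158 + 6*(-72) = 158 - 432 = -274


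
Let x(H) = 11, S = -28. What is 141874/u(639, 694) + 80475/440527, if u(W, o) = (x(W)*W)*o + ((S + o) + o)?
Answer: 227587981724/1074772664561 ≈ 0.21175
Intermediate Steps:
u(W, o) = -28 + 2*o + 11*W*o (u(W, o) = (11*W)*o + ((-28 + o) + o) = 11*W*o + (-28 + 2*o) = -28 + 2*o + 11*W*o)
141874/u(639, 694) + 80475/440527 = 141874/(-28 + 2*694 + 11*639*694) + 80475/440527 = 141874/(-28 + 1388 + 4878126) + 80475*(1/440527) = 141874/4879486 + 80475/440527 = 141874*(1/4879486) + 80475/440527 = 70937/2439743 + 80475/440527 = 227587981724/1074772664561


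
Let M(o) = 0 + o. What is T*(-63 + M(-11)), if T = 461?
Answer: -34114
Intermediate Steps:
M(o) = o
T*(-63 + M(-11)) = 461*(-63 - 11) = 461*(-74) = -34114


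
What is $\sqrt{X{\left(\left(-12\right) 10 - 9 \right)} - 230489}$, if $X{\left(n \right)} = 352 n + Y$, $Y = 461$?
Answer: $6 i \sqrt{7651} \approx 524.82 i$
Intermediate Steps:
$X{\left(n \right)} = 461 + 352 n$ ($X{\left(n \right)} = 352 n + 461 = 461 + 352 n$)
$\sqrt{X{\left(\left(-12\right) 10 - 9 \right)} - 230489} = \sqrt{\left(461 + 352 \left(\left(-12\right) 10 - 9\right)\right) - 230489} = \sqrt{\left(461 + 352 \left(-120 - 9\right)\right) - 230489} = \sqrt{\left(461 + 352 \left(-129\right)\right) - 230489} = \sqrt{\left(461 - 45408\right) - 230489} = \sqrt{-44947 - 230489} = \sqrt{-275436} = 6 i \sqrt{7651}$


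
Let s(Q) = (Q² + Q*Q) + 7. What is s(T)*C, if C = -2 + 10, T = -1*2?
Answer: 120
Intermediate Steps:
T = -2
C = 8
s(Q) = 7 + 2*Q² (s(Q) = (Q² + Q²) + 7 = 2*Q² + 7 = 7 + 2*Q²)
s(T)*C = (7 + 2*(-2)²)*8 = (7 + 2*4)*8 = (7 + 8)*8 = 15*8 = 120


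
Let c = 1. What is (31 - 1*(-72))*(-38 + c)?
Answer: -3811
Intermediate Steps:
(31 - 1*(-72))*(-38 + c) = (31 - 1*(-72))*(-38 + 1) = (31 + 72)*(-37) = 103*(-37) = -3811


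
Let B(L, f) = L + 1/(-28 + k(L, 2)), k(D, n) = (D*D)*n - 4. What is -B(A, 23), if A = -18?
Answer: 11087/616 ≈ 17.998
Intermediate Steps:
k(D, n) = -4 + n*D² (k(D, n) = D²*n - 4 = n*D² - 4 = -4 + n*D²)
B(L, f) = L + 1/(-32 + 2*L²) (B(L, f) = L + 1/(-28 + (-4 + 2*L²)) = L + 1/(-32 + 2*L²))
-B(A, 23) = -(½ + (-18)³ - 16*(-18))/(-16 + (-18)²) = -(½ - 5832 + 288)/(-16 + 324) = -(-11087)/(308*2) = -1*(-11087/616) = 11087/616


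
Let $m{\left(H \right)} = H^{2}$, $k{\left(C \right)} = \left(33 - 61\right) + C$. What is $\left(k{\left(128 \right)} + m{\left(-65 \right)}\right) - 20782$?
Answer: $-16457$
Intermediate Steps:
$k{\left(C \right)} = -28 + C$
$\left(k{\left(128 \right)} + m{\left(-65 \right)}\right) - 20782 = \left(\left(-28 + 128\right) + \left(-65\right)^{2}\right) - 20782 = \left(100 + 4225\right) - 20782 = 4325 - 20782 = -16457$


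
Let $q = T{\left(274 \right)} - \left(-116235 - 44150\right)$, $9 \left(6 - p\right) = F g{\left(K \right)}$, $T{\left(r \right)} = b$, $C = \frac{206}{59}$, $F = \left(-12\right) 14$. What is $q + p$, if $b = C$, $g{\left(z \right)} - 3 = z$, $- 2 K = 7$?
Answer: $\frac{28388173}{177} \approx 1.6039 \cdot 10^{5}$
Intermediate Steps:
$K = - \frac{7}{2}$ ($K = \left(- \frac{1}{2}\right) 7 = - \frac{7}{2} \approx -3.5$)
$g{\left(z \right)} = 3 + z$
$F = -168$
$C = \frac{206}{59}$ ($C = 206 \cdot \frac{1}{59} = \frac{206}{59} \approx 3.4915$)
$b = \frac{206}{59} \approx 3.4915$
$T{\left(r \right)} = \frac{206}{59}$
$p = - \frac{10}{3}$ ($p = 6 - \frac{\left(-168\right) \left(3 - \frac{7}{2}\right)}{9} = 6 - \frac{\left(-168\right) \left(- \frac{1}{2}\right)}{9} = 6 - \frac{28}{3} = - \frac{10}{3} \approx -3.3333$)
$q = \frac{9462921}{59}$ ($q = \frac{206}{59} - \left(-116235 - 44150\right) = \frac{206}{59} - -160385 = \frac{206}{59} + 160385 = \frac{9462921}{59} \approx 1.6039 \cdot 10^{5}$)
$q + p = \frac{9462921}{59} - \frac{10}{3} = \frac{28388173}{177}$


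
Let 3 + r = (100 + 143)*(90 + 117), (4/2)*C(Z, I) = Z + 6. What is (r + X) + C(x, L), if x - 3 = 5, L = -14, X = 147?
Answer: 50452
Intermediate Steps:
x = 8 (x = 3 + 5 = 8)
C(Z, I) = 3 + Z/2 (C(Z, I) = (Z + 6)/2 = (6 + Z)/2 = 3 + Z/2)
r = 50298 (r = -3 + (100 + 143)*(90 + 117) = -3 + 243*207 = -3 + 50301 = 50298)
(r + X) + C(x, L) = (50298 + 147) + (3 + (1/2)*8) = 50445 + (3 + 4) = 50445 + 7 = 50452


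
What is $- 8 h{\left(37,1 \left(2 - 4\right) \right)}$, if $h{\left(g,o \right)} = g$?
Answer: $-296$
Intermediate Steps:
$- 8 h{\left(37,1 \left(2 - 4\right) \right)} = \left(-8\right) 37 = -296$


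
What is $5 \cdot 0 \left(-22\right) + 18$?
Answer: $18$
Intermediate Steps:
$5 \cdot 0 \left(-22\right) + 18 = 0 \left(-22\right) + 18 = 0 + 18 = 18$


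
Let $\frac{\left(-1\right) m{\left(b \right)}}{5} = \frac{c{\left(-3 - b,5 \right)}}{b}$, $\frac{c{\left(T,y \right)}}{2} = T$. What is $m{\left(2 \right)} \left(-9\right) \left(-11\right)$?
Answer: $2475$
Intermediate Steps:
$c{\left(T,y \right)} = 2 T$
$m{\left(b \right)} = - \frac{5 \left(-6 - 2 b\right)}{b}$ ($m{\left(b \right)} = - 5 \frac{2 \left(-3 - b\right)}{b} = - 5 \frac{-6 - 2 b}{b} = - \frac{5 \left(-6 - 2 b\right)}{b}$)
$m{\left(2 \right)} \left(-9\right) \left(-11\right) = \left(10 + \frac{30}{2}\right) \left(-9\right) \left(-11\right) = \left(10 + 30 \cdot \frac{1}{2}\right) \left(-9\right) \left(-11\right) = \left(10 + 15\right) \left(-9\right) \left(-11\right) = 25 \left(-9\right) \left(-11\right) = \left(-225\right) \left(-11\right) = 2475$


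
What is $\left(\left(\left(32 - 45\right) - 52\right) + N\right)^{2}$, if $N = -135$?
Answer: $40000$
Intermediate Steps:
$\left(\left(\left(32 - 45\right) - 52\right) + N\right)^{2} = \left(\left(\left(32 - 45\right) - 52\right) - 135\right)^{2} = \left(\left(-13 - 52\right) - 135\right)^{2} = \left(-65 - 135\right)^{2} = \left(-200\right)^{2} = 40000$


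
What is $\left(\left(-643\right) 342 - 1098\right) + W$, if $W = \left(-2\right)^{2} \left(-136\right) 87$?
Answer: $-268332$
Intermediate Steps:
$W = -47328$ ($W = 4 \left(-136\right) 87 = \left(-544\right) 87 = -47328$)
$\left(\left(-643\right) 342 - 1098\right) + W = \left(\left(-643\right) 342 - 1098\right) - 47328 = \left(-219906 - 1098\right) - 47328 = -221004 - 47328 = -268332$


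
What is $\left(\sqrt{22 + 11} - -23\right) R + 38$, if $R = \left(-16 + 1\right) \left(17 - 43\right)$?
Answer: $9008 + 390 \sqrt{33} \approx 11248.0$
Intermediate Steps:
$R = 390$ ($R = \left(-15\right) \left(-26\right) = 390$)
$\left(\sqrt{22 + 11} - -23\right) R + 38 = \left(\sqrt{22 + 11} - -23\right) 390 + 38 = \left(\sqrt{33} + 23\right) 390 + 38 = \left(23 + \sqrt{33}\right) 390 + 38 = \left(8970 + 390 \sqrt{33}\right) + 38 = 9008 + 390 \sqrt{33}$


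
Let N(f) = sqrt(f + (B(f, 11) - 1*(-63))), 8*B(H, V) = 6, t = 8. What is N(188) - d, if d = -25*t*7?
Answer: 1400 + sqrt(1007)/2 ≈ 1415.9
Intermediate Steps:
B(H, V) = 3/4 (B(H, V) = (1/8)*6 = 3/4)
d = -1400 (d = -25*8*7 = -200*7 = -1400)
N(f) = sqrt(255/4 + f) (N(f) = sqrt(f + (3/4 - 1*(-63))) = sqrt(f + (3/4 + 63)) = sqrt(f + 255/4) = sqrt(255/4 + f))
N(188) - d = sqrt(255 + 4*188)/2 - 1*(-1400) = sqrt(255 + 752)/2 + 1400 = sqrt(1007)/2 + 1400 = 1400 + sqrt(1007)/2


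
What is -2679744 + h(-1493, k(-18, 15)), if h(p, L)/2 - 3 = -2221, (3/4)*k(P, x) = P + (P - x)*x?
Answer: -2684180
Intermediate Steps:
k(P, x) = 4*P/3 + 4*x*(P - x)/3 (k(P, x) = 4*(P + (P - x)*x)/3 = 4*(P + x*(P - x))/3 = 4*P/3 + 4*x*(P - x)/3)
h(p, L) = -4436 (h(p, L) = 6 + 2*(-2221) = 6 - 4442 = -4436)
-2679744 + h(-1493, k(-18, 15)) = -2679744 - 4436 = -2684180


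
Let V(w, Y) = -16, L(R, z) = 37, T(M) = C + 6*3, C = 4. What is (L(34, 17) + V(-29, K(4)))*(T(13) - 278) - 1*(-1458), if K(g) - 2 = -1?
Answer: -3918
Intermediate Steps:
T(M) = 22 (T(M) = 4 + 6*3 = 4 + 18 = 22)
K(g) = 1 (K(g) = 2 - 1 = 1)
(L(34, 17) + V(-29, K(4)))*(T(13) - 278) - 1*(-1458) = (37 - 16)*(22 - 278) - 1*(-1458) = 21*(-256) + 1458 = -5376 + 1458 = -3918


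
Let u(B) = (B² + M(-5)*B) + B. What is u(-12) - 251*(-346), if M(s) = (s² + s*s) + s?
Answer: 86438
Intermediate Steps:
M(s) = s + 2*s² (M(s) = (s² + s²) + s = 2*s² + s = s + 2*s²)
u(B) = B² + 46*B (u(B) = (B² + (-5*(1 + 2*(-5)))*B) + B = (B² + (-5*(1 - 10))*B) + B = (B² + (-5*(-9))*B) + B = (B² + 45*B) + B = B² + 46*B)
u(-12) - 251*(-346) = -12*(46 - 12) - 251*(-346) = -12*34 + 86846 = -408 + 86846 = 86438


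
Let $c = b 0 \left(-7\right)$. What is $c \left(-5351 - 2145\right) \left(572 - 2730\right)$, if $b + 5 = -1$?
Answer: $0$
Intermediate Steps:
$b = -6$ ($b = -5 - 1 = -6$)
$c = 0$ ($c = \left(-6\right) 0 \left(-7\right) = 0 \left(-7\right) = 0$)
$c \left(-5351 - 2145\right) \left(572 - 2730\right) = 0 \left(-5351 - 2145\right) \left(572 - 2730\right) = 0 \left(\left(-7496\right) \left(-2158\right)\right) = 0 \cdot 16176368 = 0$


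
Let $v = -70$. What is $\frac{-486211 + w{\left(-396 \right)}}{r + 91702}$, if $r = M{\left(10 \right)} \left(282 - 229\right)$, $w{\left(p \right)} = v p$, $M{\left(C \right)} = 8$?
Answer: $- \frac{458491}{92126} \approx -4.9768$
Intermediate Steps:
$w{\left(p \right)} = - 70 p$
$r = 424$ ($r = 8 \left(282 - 229\right) = 8 \cdot 53 = 424$)
$\frac{-486211 + w{\left(-396 \right)}}{r + 91702} = \frac{-486211 - -27720}{424 + 91702} = \frac{-486211 + 27720}{92126} = \left(-458491\right) \frac{1}{92126} = - \frac{458491}{92126}$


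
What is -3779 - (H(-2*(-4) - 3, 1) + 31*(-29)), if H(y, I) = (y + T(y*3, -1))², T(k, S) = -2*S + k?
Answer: -3364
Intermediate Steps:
T(k, S) = k - 2*S
H(y, I) = (2 + 4*y)² (H(y, I) = (y + (y*3 - 2*(-1)))² = (y + (3*y + 2))² = (y + (2 + 3*y))² = (2 + 4*y)²)
-3779 - (H(-2*(-4) - 3, 1) + 31*(-29)) = -3779 - (4*(1 + 2*(-2*(-4) - 3))² + 31*(-29)) = -3779 - (4*(1 + 2*(8 - 3))² - 899) = -3779 - (4*(1 + 2*5)² - 899) = -3779 - (4*(1 + 10)² - 899) = -3779 - (4*11² - 899) = -3779 - (4*121 - 899) = -3779 - (484 - 899) = -3779 - 1*(-415) = -3779 + 415 = -3364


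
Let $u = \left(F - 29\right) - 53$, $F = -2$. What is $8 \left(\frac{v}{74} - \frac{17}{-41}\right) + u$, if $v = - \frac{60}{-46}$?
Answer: $- \frac{2810188}{34891} \approx -80.542$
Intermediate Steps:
$u = -84$ ($u = \left(-2 - 29\right) - 53 = -31 - 53 = -84$)
$v = \frac{30}{23}$ ($v = \left(-60\right) \left(- \frac{1}{46}\right) = \frac{30}{23} \approx 1.3043$)
$8 \left(\frac{v}{74} - \frac{17}{-41}\right) + u = 8 \left(\frac{30}{23 \cdot 74} - \frac{17}{-41}\right) - 84 = 8 \left(\frac{30}{23} \cdot \frac{1}{74} - - \frac{17}{41}\right) - 84 = 8 \left(\frac{15}{851} + \frac{17}{41}\right) - 84 = 8 \cdot \frac{15082}{34891} - 84 = \frac{120656}{34891} - 84 = - \frac{2810188}{34891}$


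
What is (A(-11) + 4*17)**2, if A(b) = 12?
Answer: 6400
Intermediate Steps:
(A(-11) + 4*17)**2 = (12 + 4*17)**2 = (12 + 68)**2 = 80**2 = 6400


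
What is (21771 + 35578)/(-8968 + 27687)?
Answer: 57349/18719 ≈ 3.0637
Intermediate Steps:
(21771 + 35578)/(-8968 + 27687) = 57349/18719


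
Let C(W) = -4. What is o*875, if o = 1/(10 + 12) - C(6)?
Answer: 77875/22 ≈ 3539.8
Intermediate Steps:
o = 89/22 (o = 1/(10 + 12) - 1*(-4) = 1/22 + 4 = 89/22 ≈ 4.0455)
o*875 = (89/22)*875 = 77875/22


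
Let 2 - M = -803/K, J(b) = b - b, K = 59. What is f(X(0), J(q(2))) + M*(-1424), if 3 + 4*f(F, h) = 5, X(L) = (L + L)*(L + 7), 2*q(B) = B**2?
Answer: -2622949/118 ≈ -22228.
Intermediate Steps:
q(B) = B**2/2
X(L) = 2*L*(7 + L) (X(L) = (2*L)*(7 + L) = 2*L*(7 + L))
J(b) = 0
M = 921/59 (M = 2 - (-803)/59 = 2 - 1*(-803/59) = 2 + 803/59 = 921/59 ≈ 15.610)
f(F, h) = 1/2 (f(F, h) = -3/4 + (1/4)*5 = -3/4 + 5/4 = 1/2)
f(X(0), J(q(2))) + M*(-1424) = 1/2 + (921/59)*(-1424) = 1/2 - 1311504/59 = -2622949/118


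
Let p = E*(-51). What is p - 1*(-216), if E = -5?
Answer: 471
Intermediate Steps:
p = 255 (p = -5*(-51) = 255)
p - 1*(-216) = 255 - 1*(-216) = 255 + 216 = 471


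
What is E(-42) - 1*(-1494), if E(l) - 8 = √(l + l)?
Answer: 1502 + 2*I*√21 ≈ 1502.0 + 9.1651*I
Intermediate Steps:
E(l) = 8 + √2*√l (E(l) = 8 + √(l + l) = 8 + √(2*l) = 8 + √2*√l)
E(-42) - 1*(-1494) = (8 + √2*√(-42)) - 1*(-1494) = (8 + √2*(I*√42)) + 1494 = (8 + 2*I*√21) + 1494 = 1502 + 2*I*√21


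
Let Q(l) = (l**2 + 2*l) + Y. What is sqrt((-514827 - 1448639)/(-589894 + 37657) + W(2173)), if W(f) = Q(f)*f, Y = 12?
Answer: 23*sqrt(5920728504448437309)/552237 ≈ 1.0134e+5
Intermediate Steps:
Q(l) = 12 + l**2 + 2*l (Q(l) = (l**2 + 2*l) + 12 = 12 + l**2 + 2*l)
W(f) = f*(12 + f**2 + 2*f) (W(f) = (12 + f**2 + 2*f)*f = f*(12 + f**2 + 2*f))
sqrt((-514827 - 1448639)/(-589894 + 37657) + W(2173)) = sqrt((-514827 - 1448639)/(-589894 + 37657) + 2173*(12 + 2173**2 + 2*2173)) = sqrt(-1963466/(-552237) + 2173*(12 + 4721929 + 4346)) = sqrt(-1963466*(-1/552237) + 2173*4726287) = sqrt(1963466/552237 + 10270221651) = sqrt(5671596395846753/552237) = 23*sqrt(5920728504448437309)/552237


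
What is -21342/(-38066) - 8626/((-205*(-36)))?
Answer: -42713339/70231770 ≈ -0.60818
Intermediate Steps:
-21342/(-38066) - 8626/((-205*(-36))) = -21342*(-1/38066) - 8626/7380 = 10671/19033 - 8626*1/7380 = 10671/19033 - 4313/3690 = -42713339/70231770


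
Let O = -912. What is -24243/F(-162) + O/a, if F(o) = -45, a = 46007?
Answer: 371768887/690105 ≈ 538.71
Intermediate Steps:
-24243/F(-162) + O/a = -24243/(-45) - 912/46007 = -24243*(-1/45) - 912*1/46007 = 8081/15 - 912/46007 = 371768887/690105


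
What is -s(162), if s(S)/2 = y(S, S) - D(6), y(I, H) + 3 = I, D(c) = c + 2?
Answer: -302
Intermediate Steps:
D(c) = 2 + c
y(I, H) = -3 + I
s(S) = -22 + 2*S (s(S) = 2*((-3 + S) - (2 + 6)) = 2*((-3 + S) - 1*8) = 2*((-3 + S) - 8) = 2*(-11 + S) = -22 + 2*S)
-s(162) = -(-22 + 2*162) = -(-22 + 324) = -1*302 = -302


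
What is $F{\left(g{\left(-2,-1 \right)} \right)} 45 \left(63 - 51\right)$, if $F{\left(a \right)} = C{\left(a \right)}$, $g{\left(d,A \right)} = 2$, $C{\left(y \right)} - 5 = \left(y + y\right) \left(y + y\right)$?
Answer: $11340$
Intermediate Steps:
$C{\left(y \right)} = 5 + 4 y^{2}$ ($C{\left(y \right)} = 5 + \left(y + y\right) \left(y + y\right) = 5 + 2 y 2 y = 5 + 4 y^{2}$)
$F{\left(a \right)} = 5 + 4 a^{2}$
$F{\left(g{\left(-2,-1 \right)} \right)} 45 \left(63 - 51\right) = \left(5 + 4 \cdot 2^{2}\right) 45 \left(63 - 51\right) = \left(5 + 4 \cdot 4\right) 45 \cdot 12 = \left(5 + 16\right) 540 = 21 \cdot 540 = 11340$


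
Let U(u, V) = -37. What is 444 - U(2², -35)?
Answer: 481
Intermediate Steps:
444 - U(2², -35) = 444 - 1*(-37) = 444 + 37 = 481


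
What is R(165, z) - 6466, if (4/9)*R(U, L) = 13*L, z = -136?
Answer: -10444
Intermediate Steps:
R(U, L) = 117*L/4 (R(U, L) = 9*(13*L)/4 = 117*L/4)
R(165, z) - 6466 = (117/4)*(-136) - 6466 = -3978 - 6466 = -10444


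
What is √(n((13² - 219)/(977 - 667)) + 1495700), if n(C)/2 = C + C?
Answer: 2*√359341770/31 ≈ 1223.0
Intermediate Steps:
n(C) = 4*C (n(C) = 2*(C + C) = 2*(2*C) = 4*C)
√(n((13² - 219)/(977 - 667)) + 1495700) = √(4*((13² - 219)/(977 - 667)) + 1495700) = √(4*((169 - 219)/310) + 1495700) = √(4*(-50*1/310) + 1495700) = √(4*(-5/31) + 1495700) = √(-20/31 + 1495700) = √(46366680/31) = 2*√359341770/31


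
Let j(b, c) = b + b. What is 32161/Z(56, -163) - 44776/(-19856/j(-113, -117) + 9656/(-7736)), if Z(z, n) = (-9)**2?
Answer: -91938960391/766582785 ≈ -119.93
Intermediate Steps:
Z(z, n) = 81
j(b, c) = 2*b
32161/Z(56, -163) - 44776/(-19856/j(-113, -117) + 9656/(-7736)) = 32161/81 - 44776/(-19856/(2*(-113)) + 9656/(-7736)) = 32161*(1/81) - 44776/(-19856/(-226) + 9656*(-1/7736)) = 32161/81 - 44776/(-19856*(-1/226) - 1207/967) = 32161/81 - 44776/(9928/113 - 1207/967) = 32161/81 - 44776/9463985/109271 = 32161/81 - 44776*109271/9463985 = 32161/81 - 4892718296/9463985 = -91938960391/766582785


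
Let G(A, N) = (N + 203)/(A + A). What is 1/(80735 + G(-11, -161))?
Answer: 11/888064 ≈ 1.2386e-5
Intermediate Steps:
G(A, N) = (203 + N)/(2*A) (G(A, N) = (203 + N)/((2*A)) = (203 + N)*(1/(2*A)) = (203 + N)/(2*A))
1/(80735 + G(-11, -161)) = 1/(80735 + (½)*(203 - 161)/(-11)) = 1/(80735 + (½)*(-1/11)*42) = 1/(80735 - 21/11) = 1/(888064/11) = 11/888064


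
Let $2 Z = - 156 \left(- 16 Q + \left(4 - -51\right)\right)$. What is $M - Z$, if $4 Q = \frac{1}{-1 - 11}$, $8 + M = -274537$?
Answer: $-270229$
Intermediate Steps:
$M = -274545$ ($M = -8 - 274537 = -274545$)
$Q = - \frac{1}{48}$ ($Q = \frac{1}{4 \left(-1 - 11\right)} = \frac{1}{4 \left(-12\right)} = \frac{1}{4} \left(- \frac{1}{12}\right) = - \frac{1}{48} \approx -0.020833$)
$Z = -4316$ ($Z = \frac{\left(-156\right) \left(\left(-16\right) \left(- \frac{1}{48}\right) + \left(4 - -51\right)\right)}{2} = \frac{\left(-156\right) \left(\frac{1}{3} + \left(4 + 51\right)\right)}{2} = \frac{\left(-156\right) \left(\frac{1}{3} + 55\right)}{2} = \frac{\left(-156\right) \frac{166}{3}}{2} = \frac{1}{2} \left(-8632\right) = -4316$)
$M - Z = -274545 - -4316 = -274545 + 4316 = -270229$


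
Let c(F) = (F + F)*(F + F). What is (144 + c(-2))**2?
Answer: 25600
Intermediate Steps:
c(F) = 4*F**2 (c(F) = (2*F)*(2*F) = 4*F**2)
(144 + c(-2))**2 = (144 + 4*(-2)**2)**2 = (144 + 4*4)**2 = (144 + 16)**2 = 160**2 = 25600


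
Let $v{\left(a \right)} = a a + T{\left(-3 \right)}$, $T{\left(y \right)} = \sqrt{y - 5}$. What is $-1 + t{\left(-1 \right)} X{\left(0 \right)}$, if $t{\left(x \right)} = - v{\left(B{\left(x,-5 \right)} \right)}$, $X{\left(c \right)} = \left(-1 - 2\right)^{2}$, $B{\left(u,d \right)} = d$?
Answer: $-226 - 18 i \sqrt{2} \approx -226.0 - 25.456 i$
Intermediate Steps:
$T{\left(y \right)} = \sqrt{-5 + y}$
$X{\left(c \right)} = 9$ ($X{\left(c \right)} = \left(-3\right)^{2} = 9$)
$v{\left(a \right)} = a^{2} + 2 i \sqrt{2}$ ($v{\left(a \right)} = a a + \sqrt{-5 - 3} = a^{2} + \sqrt{-8} = a^{2} + 2 i \sqrt{2}$)
$t{\left(x \right)} = -25 - 2 i \sqrt{2}$ ($t{\left(x \right)} = - (\left(-5\right)^{2} + 2 i \sqrt{2}) = - (25 + 2 i \sqrt{2}) = -25 - 2 i \sqrt{2}$)
$-1 + t{\left(-1 \right)} X{\left(0 \right)} = -1 + \left(-25 - 2 i \sqrt{2}\right) 9 = -1 - \left(225 + 18 i \sqrt{2}\right) = -226 - 18 i \sqrt{2}$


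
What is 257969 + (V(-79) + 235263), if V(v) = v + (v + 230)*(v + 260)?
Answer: 520484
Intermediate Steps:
V(v) = v + (230 + v)*(260 + v)
257969 + (V(-79) + 235263) = 257969 + ((59800 + (-79)² + 491*(-79)) + 235263) = 257969 + ((59800 + 6241 - 38789) + 235263) = 257969 + (27252 + 235263) = 257969 + 262515 = 520484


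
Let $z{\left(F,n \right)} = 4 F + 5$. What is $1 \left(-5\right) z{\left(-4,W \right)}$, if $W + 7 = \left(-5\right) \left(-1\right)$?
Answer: $55$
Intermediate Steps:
$W = -2$ ($W = -7 - -5 = -7 + 5 = -2$)
$z{\left(F,n \right)} = 5 + 4 F$
$1 \left(-5\right) z{\left(-4,W \right)} = 1 \left(-5\right) \left(5 + 4 \left(-4\right)\right) = - 5 \left(5 - 16\right) = \left(-5\right) \left(-11\right) = 55$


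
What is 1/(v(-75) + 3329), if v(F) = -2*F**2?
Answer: -1/7921 ≈ -0.00012625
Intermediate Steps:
1/(v(-75) + 3329) = 1/(-2*(-75)**2 + 3329) = 1/(-2*5625 + 3329) = 1/(-11250 + 3329) = 1/(-7921) = -1/7921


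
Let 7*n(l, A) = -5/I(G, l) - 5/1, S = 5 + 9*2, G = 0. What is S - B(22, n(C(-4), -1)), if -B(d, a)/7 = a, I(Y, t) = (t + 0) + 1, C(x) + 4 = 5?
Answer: 31/2 ≈ 15.500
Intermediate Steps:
S = 23 (S = 5 + 18 = 23)
C(x) = 1 (C(x) = -4 + 5 = 1)
I(Y, t) = 1 + t (I(Y, t) = t + 1 = 1 + t)
n(l, A) = -5/7 - 5/(7*(1 + l)) (n(l, A) = (-5/(1 + l) - 5/1)/7 = (-5/(1 + l) - 5*1)/7 = (-5/(1 + l) - 5)/7 = (-5 - 5/(1 + l))/7 = -5/7 - 5/(7*(1 + l)))
B(d, a) = -7*a
S - B(22, n(C(-4), -1)) = 23 - (-7)*5*(-2 - 1*1)/(7*(1 + 1)) = 23 - (-7)*(5/7)*(-2 - 1)/2 = 23 - (-7)*(5/7)*(½)*(-3) = 23 - (-7)*(-15)/14 = 23 - 1*15/2 = 23 - 15/2 = 31/2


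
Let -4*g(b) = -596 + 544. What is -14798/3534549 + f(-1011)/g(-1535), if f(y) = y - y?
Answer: -14798/3534549 ≈ -0.0041867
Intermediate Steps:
f(y) = 0
g(b) = 13 (g(b) = -(-596 + 544)/4 = -1/4*(-52) = 13)
-14798/3534549 + f(-1011)/g(-1535) = -14798/3534549 + 0/13 = -14798*1/3534549 + 0*(1/13) = -14798/3534549 + 0 = -14798/3534549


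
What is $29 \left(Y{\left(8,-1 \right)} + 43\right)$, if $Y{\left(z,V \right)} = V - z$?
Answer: $986$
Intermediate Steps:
$29 \left(Y{\left(8,-1 \right)} + 43\right) = 29 \left(\left(-1 - 8\right) + 43\right) = 29 \left(-9 + 43\right) = 29 \cdot 34 = 986$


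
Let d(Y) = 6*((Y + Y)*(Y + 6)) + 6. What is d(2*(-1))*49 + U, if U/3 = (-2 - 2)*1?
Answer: -4422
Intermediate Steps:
U = -12 (U = 3*((-2 - 2)*1) = 3*(-4*1) = 3*(-4) = -12)
d(Y) = 6 + 12*Y*(6 + Y) (d(Y) = 6*((2*Y)*(6 + Y)) + 6 = 6*(2*Y*(6 + Y)) + 6 = 12*Y*(6 + Y) + 6 = 6 + 12*Y*(6 + Y))
d(2*(-1))*49 + U = (6 + 12*(2*(-1))² + 72*(2*(-1)))*49 - 12 = (6 + 12*(-2)² + 72*(-2))*49 - 12 = (6 + 12*4 - 144)*49 - 12 = (6 + 48 - 144)*49 - 12 = -90*49 - 12 = -4410 - 12 = -4422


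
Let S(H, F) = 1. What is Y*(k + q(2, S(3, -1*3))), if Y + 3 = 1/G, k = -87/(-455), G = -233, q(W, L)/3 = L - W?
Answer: 25560/3029 ≈ 8.4384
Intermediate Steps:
q(W, L) = -3*W + 3*L (q(W, L) = 3*(L - W) = -3*W + 3*L)
k = 87/455 (k = -87*(-1/455) = 87/455 ≈ 0.19121)
Y = -700/233 (Y = -3 + 1/(-233) = -3 - 1/233 = -700/233 ≈ -3.0043)
Y*(k + q(2, S(3, -1*3))) = -700*(87/455 + (-3*2 + 3*1))/233 = -700*(87/455 + (-6 + 3))/233 = -700*(87/455 - 3)/233 = -700/233*(-1278/455) = 25560/3029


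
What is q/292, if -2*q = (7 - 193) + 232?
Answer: -23/292 ≈ -0.078767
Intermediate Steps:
q = -23 (q = -((7 - 193) + 232)/2 = -(-186 + 232)/2 = -½*46 = -23)
q/292 = -23/292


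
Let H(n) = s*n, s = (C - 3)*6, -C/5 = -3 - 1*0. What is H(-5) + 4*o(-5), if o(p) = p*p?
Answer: -260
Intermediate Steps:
o(p) = p**2
C = 15 (C = -5*(-3 - 1*0) = -5*(-3 + 0) = -5*(-3) = 15)
s = 72 (s = (15 - 3)*6 = 12*6 = 72)
H(n) = 72*n
H(-5) + 4*o(-5) = 72*(-5) + 4*(-5)**2 = -360 + 4*25 = -360 + 100 = -260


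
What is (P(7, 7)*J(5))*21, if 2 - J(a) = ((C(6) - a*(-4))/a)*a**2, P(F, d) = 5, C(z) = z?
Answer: -13440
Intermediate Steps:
J(a) = 2 - a*(6 + 4*a) (J(a) = 2 - (6 - a*(-4))/a*a**2 = 2 - (6 - (-4)*a)/a*a**2 = 2 - (6 + 4*a)/a*a**2 = 2 - a*(6 + 4*a))
(P(7, 7)*J(5))*21 = (5*(2 - 6*5 - 4*5**2))*21 = (5*(2 - 30 - 4*25))*21 = (5*(2 - 30 - 100))*21 = (5*(-128))*21 = -640*21 = -13440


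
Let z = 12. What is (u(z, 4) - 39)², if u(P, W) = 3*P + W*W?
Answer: 169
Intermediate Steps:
u(P, W) = W² + 3*P (u(P, W) = 3*P + W² = W² + 3*P)
(u(z, 4) - 39)² = ((4² + 3*12) - 39)² = ((16 + 36) - 39)² = (52 - 39)² = 13² = 169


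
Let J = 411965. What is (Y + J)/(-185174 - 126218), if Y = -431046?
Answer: 19081/311392 ≈ 0.061276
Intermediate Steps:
(Y + J)/(-185174 - 126218) = (-431046 + 411965)/(-185174 - 126218) = -19081/(-311392) = -19081*(-1/311392) = 19081/311392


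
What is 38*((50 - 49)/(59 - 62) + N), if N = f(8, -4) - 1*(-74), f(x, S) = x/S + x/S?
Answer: 7942/3 ≈ 2647.3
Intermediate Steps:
f(x, S) = 2*x/S
N = 70 (N = 2*8/(-4) - 1*(-74) = 2*8*(-¼) + 74 = -4 + 74 = 70)
38*((50 - 49)/(59 - 62) + N) = 38*((50 - 49)/(59 - 62) + 70) = 38*(1/(-3) + 70) = 38*(1*(-⅓) + 70) = 38*(-⅓ + 70) = 38*(209/3) = 7942/3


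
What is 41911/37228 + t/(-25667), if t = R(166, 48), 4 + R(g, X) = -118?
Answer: 1080271453/955531076 ≈ 1.1305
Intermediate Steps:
R(g, X) = -122 (R(g, X) = -4 - 118 = -122)
t = -122
41911/37228 + t/(-25667) = 41911/37228 - 122/(-25667) = 41911*(1/37228) - 122*(-1/25667) = 41911/37228 + 122/25667 = 1080271453/955531076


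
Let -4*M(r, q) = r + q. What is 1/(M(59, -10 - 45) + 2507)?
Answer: 1/2506 ≈ 0.00039904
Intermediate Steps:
M(r, q) = -q/4 - r/4 (M(r, q) = -(r + q)/4 = -(q + r)/4 = -q/4 - r/4)
1/(M(59, -10 - 45) + 2507) = 1/((-(-10 - 45)/4 - ¼*59) + 2507) = 1/((-¼*(-55) - 59/4) + 2507) = 1/((55/4 - 59/4) + 2507) = 1/(-1 + 2507) = 1/2506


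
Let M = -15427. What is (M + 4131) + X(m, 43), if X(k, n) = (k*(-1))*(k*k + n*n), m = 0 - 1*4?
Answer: -3836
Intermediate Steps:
m = -4 (m = 0 - 4 = -4)
X(k, n) = -k*(k² + n²) (X(k, n) = (-k)*(k² + n²) = -k*(k² + n²))
(M + 4131) + X(m, 43) = (-15427 + 4131) - 1*(-4)*((-4)² + 43²) = -11296 - 1*(-4)*(16 + 1849) = -11296 - 1*(-4)*1865 = -11296 + 7460 = -3836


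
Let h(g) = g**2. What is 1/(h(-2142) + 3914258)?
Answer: 1/8502422 ≈ 1.1761e-7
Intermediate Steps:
1/(h(-2142) + 3914258) = 1/((-2142)**2 + 3914258) = 1/(4588164 + 3914258) = 1/8502422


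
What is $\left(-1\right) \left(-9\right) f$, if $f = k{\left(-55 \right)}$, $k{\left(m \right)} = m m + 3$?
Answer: $27252$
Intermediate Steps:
$k{\left(m \right)} = 3 + m^{2}$ ($k{\left(m \right)} = m^{2} + 3 = 3 + m^{2}$)
$f = 3028$ ($f = 3 + \left(-55\right)^{2} = 3 + 3025 = 3028$)
$\left(-1\right) \left(-9\right) f = \left(-1\right) \left(-9\right) 3028 = 9 \cdot 3028 = 27252$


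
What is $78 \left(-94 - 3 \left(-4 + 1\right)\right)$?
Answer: $-6630$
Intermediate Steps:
$78 \left(-94 - 3 \left(-4 + 1\right)\right) = 78 \left(-94 - -9\right) = 78 \left(-94 + 9\right) = 78 \left(-85\right) = -6630$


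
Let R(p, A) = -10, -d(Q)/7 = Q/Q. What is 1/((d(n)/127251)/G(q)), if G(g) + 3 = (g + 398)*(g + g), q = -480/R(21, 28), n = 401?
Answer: -5447997063/7 ≈ -7.7829e+8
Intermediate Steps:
d(Q) = -7 (d(Q) = -7*Q/Q = -7*1 = -7)
q = 48 (q = -480/(-10) = -480*(-⅒) = 48)
G(g) = -3 + 2*g*(398 + g) (G(g) = -3 + (g + 398)*(g + g) = -3 + (398 + g)*(2*g) = -3 + 2*g*(398 + g))
1/((d(n)/127251)/G(q)) = 1/((-7/127251)/(-3 + 2*48² + 796*48)) = 1/((-7*1/127251)/(-3 + 2*2304 + 38208)) = 1/(-7/(127251*(-3 + 4608 + 38208))) = 1/(-7/127251/42813) = 1/(-7/127251*1/42813) = 1/(-7/5447997063) = -5447997063/7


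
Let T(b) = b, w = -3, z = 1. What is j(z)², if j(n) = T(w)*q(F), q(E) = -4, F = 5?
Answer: 144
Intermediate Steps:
j(n) = 12 (j(n) = -3*(-4) = 12)
j(z)² = 12² = 144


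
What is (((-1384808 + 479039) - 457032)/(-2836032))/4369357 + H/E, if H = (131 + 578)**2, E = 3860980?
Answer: 519087114525257727/3986988317603552960 ≈ 0.13020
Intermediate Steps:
H = 502681 (H = 709**2 = 502681)
(((-1384808 + 479039) - 457032)/(-2836032))/4369357 + H/E = (((-1384808 + 479039) - 457032)/(-2836032))/4369357 + 502681/3860980 = ((-905769 - 457032)*(-1/2836032))*(1/4369357) + 502681*(1/3860980) = -1362801*(-1/2836032)*(1/4369357) + 502681/3860980 = (454267/945344)*(1/4369357) + 502681/3860980 = 454267/4130545423808 + 502681/3860980 = 519087114525257727/3986988317603552960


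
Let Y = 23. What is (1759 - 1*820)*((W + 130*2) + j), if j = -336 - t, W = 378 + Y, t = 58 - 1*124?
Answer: 367149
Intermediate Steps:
t = -66 (t = 58 - 124 = -66)
W = 401 (W = 378 + 23 = 401)
j = -270 (j = -336 - 1*(-66) = -336 + 66 = -270)
(1759 - 1*820)*((W + 130*2) + j) = (1759 - 1*820)*((401 + 130*2) - 270) = (1759 - 820)*((401 + 260) - 270) = 939*(661 - 270) = 939*391 = 367149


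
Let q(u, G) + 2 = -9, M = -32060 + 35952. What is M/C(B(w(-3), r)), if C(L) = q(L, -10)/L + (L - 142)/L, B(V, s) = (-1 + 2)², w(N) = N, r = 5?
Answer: -973/38 ≈ -25.605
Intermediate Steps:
B(V, s) = 1 (B(V, s) = 1² = 1)
M = 3892
q(u, G) = -11 (q(u, G) = -2 - 9 = -11)
C(L) = -11/L + (-142 + L)/L (C(L) = -11/L + (L - 142)/L = -11/L + (-142 + L)/L)
M/C(B(w(-3), r)) = 3892/(((-153 + 1)/1)) = 3892/((1*(-152))) = 3892/(-152) = 3892*(-1/152) = -973/38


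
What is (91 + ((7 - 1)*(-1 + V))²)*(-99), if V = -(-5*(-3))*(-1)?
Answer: -707553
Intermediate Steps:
V = 15 (V = -15*(-1) = -1*(-15) = 15)
(91 + ((7 - 1)*(-1 + V))²)*(-99) = (91 + ((7 - 1)*(-1 + 15))²)*(-99) = (91 + (6*14)²)*(-99) = (91 + 84²)*(-99) = (91 + 7056)*(-99) = 7147*(-99) = -707553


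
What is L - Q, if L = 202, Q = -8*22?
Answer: 378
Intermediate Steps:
Q = -176
L - Q = 202 - 1*(-176) = 202 + 176 = 378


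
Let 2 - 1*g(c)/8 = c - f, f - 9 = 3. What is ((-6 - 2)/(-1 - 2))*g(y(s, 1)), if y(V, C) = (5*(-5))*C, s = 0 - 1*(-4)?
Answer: 832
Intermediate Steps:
f = 12 (f = 9 + 3 = 12)
s = 4 (s = 0 + 4 = 4)
y(V, C) = -25*C
g(c) = 112 - 8*c (g(c) = 16 - 8*(c - 1*12) = 16 - 8*(c - 12) = 16 - 8*(-12 + c) = 16 + (96 - 8*c) = 112 - 8*c)
((-6 - 2)/(-1 - 2))*g(y(s, 1)) = ((-6 - 2)/(-1 - 2))*(112 - (-200)) = (-8/(-3))*(112 - 8*(-25)) = (-8*(-1/3))*(112 + 200) = (8/3)*312 = 832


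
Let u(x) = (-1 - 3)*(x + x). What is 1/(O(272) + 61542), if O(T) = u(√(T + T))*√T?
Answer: 30771/1888973906 + 544*√2/944486953 ≈ 1.7104e-5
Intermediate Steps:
u(x) = -8*x
O(T) = -8*T*√2 (O(T) = (-8*√(T + T))*√T = (-8*√2*√T)*√T = -8*T*√2)
1/(O(272) + 61542) = 1/(-8*272*√2 + 61542) = 1/(-2176*√2 + 61542) = 1/(61542 - 2176*√2)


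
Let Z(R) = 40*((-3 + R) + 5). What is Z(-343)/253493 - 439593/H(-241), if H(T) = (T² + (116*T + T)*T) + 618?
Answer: -29274958427/248212233824 ≈ -0.11794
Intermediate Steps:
H(T) = 618 + 118*T² (H(T) = (T² + (117*T)*T) + 618 = (T² + 117*T²) + 618 = 118*T² + 618 = 618 + 118*T²)
Z(R) = 80 + 40*R (Z(R) = 40*(2 + R) = 80 + 40*R)
Z(-343)/253493 - 439593/H(-241) = (80 + 40*(-343))/253493 - 439593/(618 + 118*(-241)²) = (80 - 13720)*(1/253493) - 439593/(618 + 118*58081) = -13640*1/253493 - 439593/(618 + 6853558) = -13640/253493 - 439593/6854176 = -13640/253493 - 439593*1/6854176 = -13640/253493 - 62799/979168 = -29274958427/248212233824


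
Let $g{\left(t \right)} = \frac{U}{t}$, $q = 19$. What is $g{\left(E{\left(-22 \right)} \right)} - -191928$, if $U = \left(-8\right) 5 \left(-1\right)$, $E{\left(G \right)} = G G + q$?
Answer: $\frac{96539824}{503} \approx 1.9193 \cdot 10^{5}$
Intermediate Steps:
$E{\left(G \right)} = 19 + G^{2}$ ($E{\left(G \right)} = G G + 19 = G^{2} + 19 = 19 + G^{2}$)
$U = 40$ ($U = \left(-40\right) \left(-1\right) = 40$)
$g{\left(t \right)} = \frac{40}{t}$
$g{\left(E{\left(-22 \right)} \right)} - -191928 = \frac{40}{19 + \left(-22\right)^{2}} - -191928 = \frac{40}{19 + 484} + 191928 = \frac{40}{503} + 191928 = \frac{96539824}{503}$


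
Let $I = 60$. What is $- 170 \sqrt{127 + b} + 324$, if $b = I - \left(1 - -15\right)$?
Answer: $324 - 510 \sqrt{19} \approx -1899.0$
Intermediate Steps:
$b = 44$ ($b = 60 - \left(1 - -15\right) = 60 - \left(1 + 15\right) = 60 - 16 = 44$)
$- 170 \sqrt{127 + b} + 324 = - 170 \sqrt{127 + 44} + 324 = - 170 \sqrt{171} + 324 = - 170 \cdot 3 \sqrt{19} + 324 = - 510 \sqrt{19} + 324 = 324 - 510 \sqrt{19}$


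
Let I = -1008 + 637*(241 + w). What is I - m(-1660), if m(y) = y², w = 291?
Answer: -2417724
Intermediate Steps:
I = 337876 (I = -1008 + 637*(241 + 291) = -1008 + 637*532 = -1008 + 338884 = 337876)
I - m(-1660) = 337876 - 1*(-1660)² = 337876 - 1*2755600 = 337876 - 2755600 = -2417724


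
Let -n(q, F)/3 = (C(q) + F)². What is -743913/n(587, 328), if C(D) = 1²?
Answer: 247971/108241 ≈ 2.2909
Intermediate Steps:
C(D) = 1
n(q, F) = -3*(1 + F)²
-743913/n(587, 328) = -743913*(-1/(3*(1 + 328)²)) = -743913/((-3*329²)) = -743913/((-3*108241)) = -743913/(-324723) = -743913*(-1/324723) = 247971/108241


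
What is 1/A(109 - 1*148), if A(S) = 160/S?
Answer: -39/160 ≈ -0.24375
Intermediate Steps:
1/A(109 - 1*148) = 1/(160/(109 - 1*148)) = 1/(160/(109 - 148)) = 1/(160/(-39)) = 1/(160*(-1/39)) = 1/(-160/39) = -39/160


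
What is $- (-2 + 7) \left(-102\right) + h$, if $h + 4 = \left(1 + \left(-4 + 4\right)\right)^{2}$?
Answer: $507$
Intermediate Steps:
$h = -3$ ($h = -4 + \left(1 + \left(-4 + 4\right)\right)^{2} = -4 + \left(1 + 0\right)^{2} = -4 + 1^{2} = -4 + 1 = -3$)
$- (-2 + 7) \left(-102\right) + h = - (-2 + 7) \left(-102\right) - 3 = \left(-1\right) 5 \left(-102\right) - 3 = \left(-5\right) \left(-102\right) - 3 = 510 - 3 = 507$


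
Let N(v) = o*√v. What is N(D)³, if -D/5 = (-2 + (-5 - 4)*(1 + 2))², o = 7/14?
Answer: -121945*I*√5/8 ≈ -34085.0*I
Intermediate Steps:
o = ½ (o = 7*(1/14) = ½ ≈ 0.50000)
D = -4205 (D = -5*(-2 + (-5 - 4)*(1 + 2))² = -5*(-2 - 9*3)² = -5*(-2 - 27)² = -5*(-29)² = -5*841 = -4205)
N(v) = √v/2
N(D)³ = (√(-4205)/2)³ = ((29*I*√5)/2)³ = (29*I*√5/2)³ = -121945*I*√5/8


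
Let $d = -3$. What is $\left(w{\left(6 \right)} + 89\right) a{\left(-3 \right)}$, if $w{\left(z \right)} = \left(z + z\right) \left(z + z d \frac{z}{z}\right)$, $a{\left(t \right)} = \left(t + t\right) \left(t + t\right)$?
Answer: $-1980$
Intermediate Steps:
$a{\left(t \right)} = 4 t^{2}$ ($a{\left(t \right)} = 2 t 2 t = 4 t^{2}$)
$w{\left(z \right)} = - 4 z^{2}$ ($w{\left(z \right)} = \left(z + z\right) \left(z + z \left(-3\right) \frac{z}{z}\right) = 2 z \left(z + - 3 z 1\right) = 2 z \left(z - 3 z\right) = 2 z \left(- 2 z\right) = - 4 z^{2}$)
$\left(w{\left(6 \right)} + 89\right) a{\left(-3 \right)} = \left(- 4 \cdot 6^{2} + 89\right) 4 \left(-3\right)^{2} = \left(\left(-4\right) 36 + 89\right) 4 \cdot 9 = \left(-144 + 89\right) 36 = \left(-55\right) 36 = -1980$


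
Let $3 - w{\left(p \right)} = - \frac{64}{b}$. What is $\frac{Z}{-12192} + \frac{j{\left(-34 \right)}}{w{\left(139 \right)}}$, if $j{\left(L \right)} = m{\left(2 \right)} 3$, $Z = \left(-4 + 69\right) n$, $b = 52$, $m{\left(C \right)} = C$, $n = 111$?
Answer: $\frac{184717}{223520} \approx 0.8264$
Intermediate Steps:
$w{\left(p \right)} = \frac{55}{13}$ ($w{\left(p \right)} = 3 - - \frac{64}{52} = 3 - \left(-64\right) \frac{1}{52} = 3 - - \frac{16}{13} = 3 + \frac{16}{13} = \frac{55}{13}$)
$Z = 7215$ ($Z = \left(-4 + 69\right) 111 = 65 \cdot 111 = 7215$)
$j{\left(L \right)} = 6$ ($j{\left(L \right)} = 2 \cdot 3 = 6$)
$\frac{Z}{-12192} + \frac{j{\left(-34 \right)}}{w{\left(139 \right)}} = \frac{7215}{-12192} + \frac{6}{\frac{55}{13}} = 7215 \left(- \frac{1}{12192}\right) + 6 \cdot \frac{13}{55} = - \frac{2405}{4064} + \frac{78}{55} = \frac{184717}{223520}$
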